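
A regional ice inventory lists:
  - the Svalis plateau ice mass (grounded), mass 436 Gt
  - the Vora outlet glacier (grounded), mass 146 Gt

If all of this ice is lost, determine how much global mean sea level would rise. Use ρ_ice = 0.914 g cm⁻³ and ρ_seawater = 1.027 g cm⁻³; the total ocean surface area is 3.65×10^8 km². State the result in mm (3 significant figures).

Svalis: 436 Gt = 4.360×10^14 kg; dividing by ρ_w = 1.027 g cm⁻³ = 1027 kg m⁻³ gives 4.245×10^11 m³ of water.
Vora: 146 Gt = 1.460×10^14 kg; dividing by ρ_w = 1027 kg m⁻³ gives 1.422×10^11 m³ of water.
Total added water ≈ 5.667×10^11 m³ over 3.65×10^14 m² → Δh = 1.55×10^-3 m = 1.55 mm.

≈ 1.55 mm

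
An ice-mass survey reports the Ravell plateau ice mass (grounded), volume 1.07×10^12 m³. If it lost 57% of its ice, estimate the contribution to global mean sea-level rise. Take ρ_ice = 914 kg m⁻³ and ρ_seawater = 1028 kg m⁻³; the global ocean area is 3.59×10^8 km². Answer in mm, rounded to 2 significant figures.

Ravell: 0.57 × 1.07×10^12 m³ × (914/1028) = 5.423×10^11 m³ of water.
Spread over 3.59×10^14 m² of ocean, Δh = 5.423×10^11 / 3.59×10^14 = 1.51×10^-3 m = 1.5 mm.

≈ 1.5 mm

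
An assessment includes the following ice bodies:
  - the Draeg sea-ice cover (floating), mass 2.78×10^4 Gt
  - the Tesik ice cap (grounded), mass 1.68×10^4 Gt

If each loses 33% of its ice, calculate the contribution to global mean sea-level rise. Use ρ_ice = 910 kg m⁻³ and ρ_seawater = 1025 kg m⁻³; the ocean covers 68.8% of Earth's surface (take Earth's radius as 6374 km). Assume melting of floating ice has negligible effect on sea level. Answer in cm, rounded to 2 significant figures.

The Draeg sea-ice cover is floating and already displaces its own weight of water, so its melt adds essentially nothing to sea level.
Tesik: 0.33 × 1.68×10^4 Gt = 5.544×10^15 kg; dividing by ρ_w = 1025 kg m⁻³ gives 5.409×10^12 m³ of water.
Total added water ≈ 5.409×10^12 m³ over 3.51×10^14 m² → Δh = 0.0154 m = 1.5 cm.

≈ 1.5 cm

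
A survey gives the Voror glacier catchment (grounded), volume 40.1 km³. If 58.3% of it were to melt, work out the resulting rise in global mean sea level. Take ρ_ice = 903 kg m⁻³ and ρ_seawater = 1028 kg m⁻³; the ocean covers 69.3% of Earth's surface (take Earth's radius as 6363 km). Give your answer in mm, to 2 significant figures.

Voror: 0.583 × 40.1 km³ × (903/1028) = 20.54 km³ of water.
Spread over 3.53×10^14 m² of ocean, Δh = 2.054×10^10 / 3.53×10^14 = 5.82×10^-5 m = 0.058 mm.

≈ 0.058 mm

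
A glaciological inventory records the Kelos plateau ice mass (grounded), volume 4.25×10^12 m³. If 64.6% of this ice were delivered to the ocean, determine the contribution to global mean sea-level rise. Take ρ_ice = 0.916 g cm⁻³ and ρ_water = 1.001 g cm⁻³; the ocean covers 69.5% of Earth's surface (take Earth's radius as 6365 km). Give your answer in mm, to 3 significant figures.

Kelos: 0.646 × 4.25×10^12 m³ × (916/1001) = 2.512×10^12 m³ of water.
Spread over 3.54×10^14 m² of ocean, Δh = 2.512×10^12 / 3.54×10^14 = 7.10×10^-3 m = 7.10 mm.

≈ 7.10 mm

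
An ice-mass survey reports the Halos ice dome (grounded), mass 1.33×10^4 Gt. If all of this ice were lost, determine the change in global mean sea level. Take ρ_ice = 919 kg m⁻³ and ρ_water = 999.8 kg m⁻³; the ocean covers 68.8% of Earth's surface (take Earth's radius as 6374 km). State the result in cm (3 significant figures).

≈ 3.79 cm

Halos: 1.33×10^4 Gt = 1.330×10^16 kg; dividing by ρ_w = 999.8 kg m⁻³ gives 1.330×10^13 m³ of water.
Spread over 3.51×10^14 m² of ocean, Δh = 1.330×10^13 / 3.51×10^14 = 0.0379 m = 3.79 cm.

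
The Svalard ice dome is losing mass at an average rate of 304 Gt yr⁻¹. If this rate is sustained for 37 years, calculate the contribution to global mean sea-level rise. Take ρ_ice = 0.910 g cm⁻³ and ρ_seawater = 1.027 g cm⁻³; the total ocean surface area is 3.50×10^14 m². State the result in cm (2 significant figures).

Total mass lost = 304 Gt/yr × 37 yr = 1.125×10^4 Gt = 1.125×10^16 kg.
ρ_w = 1.027 g cm⁻³ = 1027 kg m⁻³, so water volume = 1.125×10^16 / 1027 = 1.095×10^13 m³.
Δh = 1.095×10^13 / 3.50×10^14 = 0.0313 m = 3.1 cm.

≈ 3.1 cm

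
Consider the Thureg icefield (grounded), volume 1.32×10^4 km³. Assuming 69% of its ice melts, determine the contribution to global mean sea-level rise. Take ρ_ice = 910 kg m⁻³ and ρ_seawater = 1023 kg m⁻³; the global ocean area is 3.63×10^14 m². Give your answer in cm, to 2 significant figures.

≈ 2.2 cm

Thureg: 0.69 × 1.32×10^4 km³ × (910/1023) = 8102 km³ of water.
Spread over 3.63×10^14 m² of ocean, Δh = 8.102×10^12 / 3.63×10^14 = 0.0223 m = 2.2 cm.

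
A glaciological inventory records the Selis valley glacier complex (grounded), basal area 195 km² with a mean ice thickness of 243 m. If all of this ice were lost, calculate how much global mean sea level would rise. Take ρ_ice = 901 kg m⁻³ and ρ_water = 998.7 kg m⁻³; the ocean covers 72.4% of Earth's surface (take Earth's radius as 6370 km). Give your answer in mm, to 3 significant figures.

Selis: ice volume = 195 km² × 243 m = 47.38 km³; 47.38 × (901/998.7) = 42.75 km³ of water.
Spread over 3.69×10^14 m² of ocean, Δh = 4.275×10^10 / 3.69×10^14 = 1.16×10^-4 m = 0.116 mm.

≈ 0.116 mm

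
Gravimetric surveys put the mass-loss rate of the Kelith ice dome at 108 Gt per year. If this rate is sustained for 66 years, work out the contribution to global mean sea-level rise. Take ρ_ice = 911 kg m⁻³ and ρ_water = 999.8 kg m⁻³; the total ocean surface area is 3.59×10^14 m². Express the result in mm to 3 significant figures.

Total mass lost = 108 Gt/yr × 66 yr = 7128 Gt = 7.128×10^15 kg.
ρ_w = 999.8 kg m⁻³, so water volume = 7.128×10^15 / 999.8 = 7.129×10^12 m³.
Δh = 7.129×10^12 / 3.59×10^14 = 0.0199 m = 19.9 mm.

≈ 19.9 mm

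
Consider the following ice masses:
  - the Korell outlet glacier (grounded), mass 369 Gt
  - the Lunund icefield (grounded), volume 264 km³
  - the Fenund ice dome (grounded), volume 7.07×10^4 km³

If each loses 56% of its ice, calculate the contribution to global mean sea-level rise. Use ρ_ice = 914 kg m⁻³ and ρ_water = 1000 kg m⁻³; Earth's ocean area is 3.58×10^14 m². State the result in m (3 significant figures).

Korell: 0.56 × 369 Gt = 2.066×10^14 kg; dividing by ρ_w = 1000 kg m⁻³ gives 2.066×10^11 m³ of water.
Lunund: 0.56 × 264 km³ × (914/1000) = 135.1 km³ of water.
Fenund: 0.56 × 7.07×10^4 km³ × (914/1000) = 3.619×10^4 km³ of water.
Total added water ≈ 3.653×10^13 m³ over 3.58×10^14 m² → Δh = 0.102 m.

≈ 0.102 m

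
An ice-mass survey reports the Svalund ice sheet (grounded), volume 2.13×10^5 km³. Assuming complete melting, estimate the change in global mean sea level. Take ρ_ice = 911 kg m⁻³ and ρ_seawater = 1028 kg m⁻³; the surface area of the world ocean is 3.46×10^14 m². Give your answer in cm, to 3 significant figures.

Svalund: 2.13×10^5 km³ × (911/1028) = 1.888×10^5 km³ of water.
Spread over 3.46×10^14 m² of ocean, Δh = 1.888×10^14 / 3.46×10^14 = 0.546 m = 54.6 cm.

≈ 54.6 cm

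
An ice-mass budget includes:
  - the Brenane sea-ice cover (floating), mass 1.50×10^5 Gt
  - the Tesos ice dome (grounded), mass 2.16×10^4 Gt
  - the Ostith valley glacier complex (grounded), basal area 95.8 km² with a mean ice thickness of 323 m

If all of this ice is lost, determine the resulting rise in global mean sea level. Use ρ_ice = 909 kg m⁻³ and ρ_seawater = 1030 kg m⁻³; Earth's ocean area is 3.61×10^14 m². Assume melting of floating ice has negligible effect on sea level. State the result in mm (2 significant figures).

≈ 58 mm

The Brenane sea-ice cover is floating and already displaces its own weight of water, so its melt adds essentially nothing to sea level.
Tesos: 2.16×10^4 Gt = 2.160×10^16 kg; dividing by ρ_w = 1030 kg m⁻³ gives 2.097×10^13 m³ of water.
Ostith: ice volume = 95.8 km² × 323 m = 30.94 km³; 30.94 × (909/1030) = 27.31 km³ of water.
Total added water ≈ 2.100×10^13 m³ over 3.61×10^14 m² → Δh = 0.0582 m = 58 mm.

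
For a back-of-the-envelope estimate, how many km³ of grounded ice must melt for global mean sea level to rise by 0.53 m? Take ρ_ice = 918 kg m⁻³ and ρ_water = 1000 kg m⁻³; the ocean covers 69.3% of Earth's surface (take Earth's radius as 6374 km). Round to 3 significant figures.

≈ 2.04×10^5 km³

Required water volume = Δh × A = 0.53 m × 3.54×10^14 m² = 1.875×10^14 m³ = 1.875×10^5 km³.
Ice volume = water volume × ρ_w/ρ_ice = 1.875×10^5 × 1000/918 = 2.04×10^5 km³.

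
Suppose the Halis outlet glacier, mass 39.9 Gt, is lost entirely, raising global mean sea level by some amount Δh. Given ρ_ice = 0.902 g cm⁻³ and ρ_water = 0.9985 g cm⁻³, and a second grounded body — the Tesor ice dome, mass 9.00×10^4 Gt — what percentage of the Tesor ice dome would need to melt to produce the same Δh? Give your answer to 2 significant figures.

≈ 0.044 %

Equal sea-level rise means equal mass of meltwater, i.e. equal mass of ice lost.
Ice mass of Halis: 3.990×10^13 kg; ice mass of Tesor: 9.000×10^16 kg.
Fraction required = 3.990×10^13 / 9.000×10^16 = 4.43×10^-4 → 0.044 %.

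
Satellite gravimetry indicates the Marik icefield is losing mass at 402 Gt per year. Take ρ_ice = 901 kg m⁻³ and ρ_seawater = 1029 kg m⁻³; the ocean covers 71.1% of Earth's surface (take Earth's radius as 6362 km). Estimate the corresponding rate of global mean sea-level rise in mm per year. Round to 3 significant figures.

ρ_w = 1029 kg m⁻³. Annual water volume added = 402 Gt / ρ_w = 4.020×10^14 kg / 1029 kg m⁻³ = 3.907×10^11 m³.
Δh per year = 3.907×10^11 / 3.62×10^14 = 1.08×10^-3 m = 1.08 mm.

≈ 1.08 mm/yr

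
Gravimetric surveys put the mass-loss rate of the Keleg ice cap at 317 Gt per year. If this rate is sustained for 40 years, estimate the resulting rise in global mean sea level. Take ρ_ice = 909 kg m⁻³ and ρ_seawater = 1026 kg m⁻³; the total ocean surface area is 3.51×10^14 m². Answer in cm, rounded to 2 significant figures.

Total mass lost = 317 Gt/yr × 40 yr = 1.268×10^4 Gt = 1.268×10^16 kg.
ρ_w = 1026 kg m⁻³, so water volume = 1.268×10^16 / 1026 = 1.236×10^13 m³.
Δh = 1.236×10^13 / 3.51×10^14 = 0.0352 m = 3.5 cm.

≈ 3.5 cm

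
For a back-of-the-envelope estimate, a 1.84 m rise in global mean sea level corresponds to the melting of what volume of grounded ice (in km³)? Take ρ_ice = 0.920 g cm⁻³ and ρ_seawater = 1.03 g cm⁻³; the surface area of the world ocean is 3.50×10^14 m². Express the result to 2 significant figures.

≈ 7.2×10^5 km³

Required water volume = Δh × A = 1.84 m × 3.50×10^14 m² = 6.440×10^14 m³ = 6.440×10^5 km³.
Ice volume = water volume × ρ_w/ρ_ice = 6.440×10^5 × 1030/920 = 7.2×10^5 km³.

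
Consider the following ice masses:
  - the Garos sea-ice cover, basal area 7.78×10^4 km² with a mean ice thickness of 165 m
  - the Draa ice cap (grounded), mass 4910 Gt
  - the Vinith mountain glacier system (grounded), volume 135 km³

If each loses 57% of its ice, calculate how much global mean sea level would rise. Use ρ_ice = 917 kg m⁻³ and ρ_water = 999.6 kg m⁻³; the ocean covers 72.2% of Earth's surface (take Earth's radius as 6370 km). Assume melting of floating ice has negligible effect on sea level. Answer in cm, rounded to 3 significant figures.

≈ 0.780 cm

The Garos sea-ice cover is floating and already displaces its own weight of water, so its melt adds essentially nothing to sea level.
Draa: 0.57 × 4910 Gt = 2.799×10^15 kg; dividing by ρ_w = 999.6 kg m⁻³ gives 2.800×10^12 m³ of water.
Vinith: 0.57 × 135 km³ × (917/999.6) = 70.59 km³ of water.
Total added water ≈ 2.870×10^12 m³ over 3.68×10^14 m² → Δh = 7.80×10^-3 m = 0.780 cm.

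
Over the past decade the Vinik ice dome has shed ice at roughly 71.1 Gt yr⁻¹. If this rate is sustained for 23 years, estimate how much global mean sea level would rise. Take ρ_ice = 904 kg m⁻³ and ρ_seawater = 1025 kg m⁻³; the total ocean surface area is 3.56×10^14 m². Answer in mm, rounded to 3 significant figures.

≈ 4.48 mm

Total mass lost = 71.1 Gt/yr × 23 yr = 1635 Gt = 1.635×10^15 kg.
ρ_w = 1025 kg m⁻³, so water volume = 1.635×10^15 / 1025 = 1.595×10^12 m³.
Δh = 1.595×10^12 / 3.56×10^14 = 4.48×10^-3 m = 4.48 mm.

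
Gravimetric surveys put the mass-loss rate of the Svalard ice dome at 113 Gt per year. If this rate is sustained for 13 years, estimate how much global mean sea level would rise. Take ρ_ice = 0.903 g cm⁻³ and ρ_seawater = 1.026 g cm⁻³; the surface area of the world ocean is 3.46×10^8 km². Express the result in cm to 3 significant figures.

≈ 0.414 cm

Total mass lost = 113 Gt/yr × 13 yr = 1469 Gt = 1.469×10^15 kg.
ρ_w = 1.026 g cm⁻³ = 1026 kg m⁻³, so water volume = 1.469×10^15 / 1026 = 1.432×10^12 m³.
Δh = 1.432×10^12 / 3.46×10^14 = 4.14×10^-3 m = 0.414 cm.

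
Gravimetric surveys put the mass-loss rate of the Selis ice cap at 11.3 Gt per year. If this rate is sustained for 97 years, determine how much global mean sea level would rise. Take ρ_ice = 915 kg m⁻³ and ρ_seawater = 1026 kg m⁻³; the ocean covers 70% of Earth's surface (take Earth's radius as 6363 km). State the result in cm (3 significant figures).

Total mass lost = 11.3 Gt/yr × 97 yr = 1096 Gt = 1.096×10^15 kg.
ρ_w = 1026 kg m⁻³, so water volume = 1.096×10^15 / 1026 = 1.068×10^12 m³.
Δh = 1.068×10^12 / 3.56×10^14 = 3.00×10^-3 m = 0.300 cm.

≈ 0.300 cm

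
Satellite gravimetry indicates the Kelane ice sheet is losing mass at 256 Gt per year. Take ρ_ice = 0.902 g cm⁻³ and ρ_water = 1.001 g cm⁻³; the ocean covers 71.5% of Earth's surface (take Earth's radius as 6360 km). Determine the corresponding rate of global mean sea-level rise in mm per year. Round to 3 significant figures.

≈ 0.704 mm/yr

ρ_w = 1.001 g cm⁻³ = 1001 kg m⁻³. Annual water volume added = 256 Gt / ρ_w = 2.560×10^14 kg / 1001 kg m⁻³ = 2.557×10^11 m³.
Δh per year = 2.557×10^11 / 3.63×10^14 = 7.04×10^-4 m = 0.704 mm.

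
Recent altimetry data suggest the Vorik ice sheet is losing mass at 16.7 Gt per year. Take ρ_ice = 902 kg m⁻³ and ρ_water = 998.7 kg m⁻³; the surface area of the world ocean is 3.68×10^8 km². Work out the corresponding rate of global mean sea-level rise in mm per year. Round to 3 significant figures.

ρ_w = 998.7 kg m⁻³. Annual water volume added = 16.7 Gt / ρ_w = 1.670×10^13 kg / 998.7 kg m⁻³ = 1.672×10^10 m³.
Δh per year = 1.672×10^10 / 3.68×10^14 = 4.54×10^-5 m = 0.0454 mm.

≈ 0.0454 mm/yr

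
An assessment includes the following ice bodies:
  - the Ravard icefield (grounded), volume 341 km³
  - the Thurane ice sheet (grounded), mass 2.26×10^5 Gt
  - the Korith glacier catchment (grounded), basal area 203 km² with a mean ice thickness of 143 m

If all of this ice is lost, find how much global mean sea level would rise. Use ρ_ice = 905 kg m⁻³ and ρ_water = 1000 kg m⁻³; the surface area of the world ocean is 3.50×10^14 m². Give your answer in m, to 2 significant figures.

Ravard: 341 km³ × (905/1000) = 308.6 km³ of water.
Thurane: 2.26×10^5 Gt = 2.260×10^17 kg; dividing by ρ_w = 1000 kg m⁻³ gives 2.260×10^14 m³ of water.
Korith: ice volume = 203 km² × 143 m = 29.03 km³; 29.03 × (905/1000) = 26.27 km³ of water.
Total added water ≈ 2.263×10^14 m³ over 3.50×10^14 m² → Δh = 0.647 m.

≈ 0.65 m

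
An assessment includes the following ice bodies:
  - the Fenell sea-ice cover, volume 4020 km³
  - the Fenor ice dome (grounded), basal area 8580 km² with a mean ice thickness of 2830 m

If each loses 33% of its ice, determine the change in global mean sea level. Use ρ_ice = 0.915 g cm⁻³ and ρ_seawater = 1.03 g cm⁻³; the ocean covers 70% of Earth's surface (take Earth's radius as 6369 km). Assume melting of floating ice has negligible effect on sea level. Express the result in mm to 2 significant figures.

The Fenell sea-ice cover is floating and already displaces its own weight of water, so its melt adds essentially nothing to sea level.
Fenor: ice volume = 8580 km² × 2830 m = 2.428×10^4 km³; 0.33 × 2.428×10^4 × (915/1030) = 7118 km³ of water.
Total added water ≈ 7.118×10^12 m³ over 3.57×10^14 m² → Δh = 0.0199 m = 20 mm.

≈ 20 mm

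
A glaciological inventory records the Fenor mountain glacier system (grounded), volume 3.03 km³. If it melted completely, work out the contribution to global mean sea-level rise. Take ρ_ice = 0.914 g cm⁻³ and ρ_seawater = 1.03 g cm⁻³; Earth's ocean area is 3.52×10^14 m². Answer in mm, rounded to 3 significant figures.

Fenor: 3.03 km³ × (914/1030) = 2.689 km³ of water.
Spread over 3.52×10^14 m² of ocean, Δh = 2.689×10^9 / 3.52×10^14 = 7.64×10^-6 m = 7.64×10^-3 mm.

≈ 7.64×10^-3 mm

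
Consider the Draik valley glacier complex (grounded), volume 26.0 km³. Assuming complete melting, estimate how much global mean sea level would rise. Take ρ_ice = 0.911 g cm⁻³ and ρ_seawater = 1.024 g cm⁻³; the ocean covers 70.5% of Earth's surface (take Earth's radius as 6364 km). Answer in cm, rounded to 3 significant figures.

≈ 6.45×10^-3 cm

Draik: 26.0 km³ × (911/1024) = 23.13 km³ of water.
Spread over 3.59×10^14 m² of ocean, Δh = 2.313×10^10 / 3.59×10^14 = 6.45×10^-5 m = 6.45×10^-3 cm.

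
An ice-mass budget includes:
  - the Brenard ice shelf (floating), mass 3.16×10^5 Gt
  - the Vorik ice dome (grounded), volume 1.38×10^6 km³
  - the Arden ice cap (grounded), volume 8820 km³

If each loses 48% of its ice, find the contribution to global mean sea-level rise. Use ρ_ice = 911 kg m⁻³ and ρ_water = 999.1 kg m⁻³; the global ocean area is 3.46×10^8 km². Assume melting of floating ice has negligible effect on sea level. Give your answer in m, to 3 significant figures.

The Brenard ice shelf is floating and already displaces its own weight of water, so its melt adds essentially nothing to sea level.
Vorik: 0.48 × 1.38×10^6 km³ × (911/999.1) = 6.040×10^5 km³ of water.
Arden: 0.48 × 8820 km³ × (911/999.1) = 3860 km³ of water.
Total added water ≈ 6.079×10^14 m³ over 3.46×10^14 m² → Δh = 1.76 m.

≈ 1.76 m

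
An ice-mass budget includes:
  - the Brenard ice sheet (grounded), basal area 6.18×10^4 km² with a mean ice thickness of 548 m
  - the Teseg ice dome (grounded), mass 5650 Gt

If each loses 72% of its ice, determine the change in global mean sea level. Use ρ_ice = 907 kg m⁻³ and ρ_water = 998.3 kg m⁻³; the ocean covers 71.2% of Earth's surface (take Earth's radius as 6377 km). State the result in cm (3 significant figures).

≈ 7.21 cm

Brenard: ice volume = 6.18×10^4 km² × 548 m = 3.387×10^4 km³; 0.72 × 3.387×10^4 × (907/998.3) = 2.215×10^4 km³ of water.
Teseg: 0.72 × 5650 Gt = 4.068×10^15 kg; dividing by ρ_w = 998.3 kg m⁻³ gives 4.075×10^12 m³ of water.
Total added water ≈ 2.623×10^13 m³ over 3.64×10^14 m² → Δh = 0.0721 m = 7.21 cm.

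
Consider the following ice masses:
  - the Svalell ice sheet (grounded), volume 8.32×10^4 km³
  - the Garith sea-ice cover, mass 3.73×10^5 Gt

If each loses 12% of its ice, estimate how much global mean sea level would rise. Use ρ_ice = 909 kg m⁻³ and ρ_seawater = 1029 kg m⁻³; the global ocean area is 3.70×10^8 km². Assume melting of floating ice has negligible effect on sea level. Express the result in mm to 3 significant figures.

≈ 23.8 mm

Svalell: 0.12 × 8.32×10^4 km³ × (909/1029) = 8820 km³ of water.
The Garith sea-ice cover is floating and already displaces its own weight of water, so its melt adds essentially nothing to sea level.
Total added water ≈ 8.820×10^12 m³ over 3.70×10^14 m² → Δh = 0.0238 m = 23.8 mm.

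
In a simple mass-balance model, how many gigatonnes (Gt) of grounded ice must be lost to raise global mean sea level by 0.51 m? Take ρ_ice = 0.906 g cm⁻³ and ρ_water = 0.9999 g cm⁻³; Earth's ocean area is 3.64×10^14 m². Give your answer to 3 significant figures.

≈ 1.86×10^5 Gt

Required water volume = Δh × A = 0.51 m × 3.64×10^14 m² = 1.856×10^14 m³.
ρ_w = 0.9999 g cm⁻³ = 999.9 kg m⁻³, so the mass of water = 1.856×10^14 m³ × 999.9 kg m⁻³ = 1.856×10^17 kg = 1.86×10^5 Gt (and the same mass of ice, by conservation).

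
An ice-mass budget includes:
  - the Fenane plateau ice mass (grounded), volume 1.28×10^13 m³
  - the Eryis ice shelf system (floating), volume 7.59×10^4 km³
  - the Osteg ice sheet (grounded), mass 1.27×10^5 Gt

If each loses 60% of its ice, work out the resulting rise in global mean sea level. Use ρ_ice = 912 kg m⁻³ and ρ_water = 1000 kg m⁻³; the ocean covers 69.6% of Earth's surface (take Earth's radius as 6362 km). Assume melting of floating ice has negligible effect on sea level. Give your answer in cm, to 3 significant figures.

≈ 23.5 cm

Fenane: 0.6 × 1.28×10^13 m³ × (912/1000) = 7.004×10^12 m³ of water.
The Eryis ice shelf system is floating and already displaces its own weight of water, so its melt adds essentially nothing to sea level.
Osteg: 0.6 × 1.27×10^5 Gt = 7.620×10^16 kg; dividing by ρ_w = 1000 kg m⁻³ gives 7.620×10^13 m³ of water.
Total added water ≈ 8.320×10^13 m³ over 3.54×10^14 m² → Δh = 0.235 m = 23.5 cm.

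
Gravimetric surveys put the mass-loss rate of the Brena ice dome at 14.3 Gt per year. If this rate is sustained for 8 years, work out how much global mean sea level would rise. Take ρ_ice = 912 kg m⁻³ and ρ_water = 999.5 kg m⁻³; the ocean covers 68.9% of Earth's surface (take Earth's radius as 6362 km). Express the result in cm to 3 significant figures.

≈ 0.0327 cm

Total mass lost = 14.3 Gt/yr × 8 yr = 114.4 Gt = 1.144×10^14 kg.
ρ_w = 999.5 kg m⁻³, so water volume = 1.144×10^14 / 999.5 = 1.145×10^11 m³.
Δh = 1.145×10^11 / 3.50×10^14 = 3.27×10^-4 m = 0.0327 cm.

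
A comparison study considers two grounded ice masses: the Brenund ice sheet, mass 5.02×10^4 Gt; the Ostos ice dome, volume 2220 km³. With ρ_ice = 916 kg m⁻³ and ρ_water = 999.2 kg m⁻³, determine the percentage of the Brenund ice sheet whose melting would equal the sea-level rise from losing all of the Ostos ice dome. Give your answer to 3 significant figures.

Equal sea-level rise means equal mass of meltwater, i.e. equal mass of ice lost.
Ice mass of Ostos: 2.034×10^15 kg; ice mass of Brenund: 5.020×10^16 kg.
Fraction required = 2.034×10^15 / 5.020×10^16 = 0.0405 → 4.05 %.

≈ 4.05 %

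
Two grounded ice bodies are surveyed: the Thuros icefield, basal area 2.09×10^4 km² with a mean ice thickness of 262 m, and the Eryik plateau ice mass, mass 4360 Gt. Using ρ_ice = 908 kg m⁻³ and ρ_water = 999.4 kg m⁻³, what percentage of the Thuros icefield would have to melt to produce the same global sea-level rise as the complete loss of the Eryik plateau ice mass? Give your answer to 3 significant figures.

≈ 87.7 %

Equal sea-level rise means equal mass of meltwater, i.e. equal mass of ice lost.
Ice mass of Eryik: 4.360×10^15 kg; ice mass of Thuros: 4.972×10^15 kg.
Fraction required = 4.360×10^15 / 4.972×10^15 = 0.877 → 87.7 %.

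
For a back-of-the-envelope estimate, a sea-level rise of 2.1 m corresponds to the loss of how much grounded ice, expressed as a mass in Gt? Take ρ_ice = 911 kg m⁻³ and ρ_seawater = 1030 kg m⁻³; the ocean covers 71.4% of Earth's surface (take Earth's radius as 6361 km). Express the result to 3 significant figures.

Required water volume = Δh × A = 2.1 m × 3.63×10^14 m² = 7.624×10^14 m³.
ρ_w = 1030 kg m⁻³, so the mass of water = 7.624×10^14 m³ × 1030 kg m⁻³ = 7.853×10^17 kg = 7.85×10^5 Gt (and the same mass of ice, by conservation).

≈ 7.85×10^5 Gt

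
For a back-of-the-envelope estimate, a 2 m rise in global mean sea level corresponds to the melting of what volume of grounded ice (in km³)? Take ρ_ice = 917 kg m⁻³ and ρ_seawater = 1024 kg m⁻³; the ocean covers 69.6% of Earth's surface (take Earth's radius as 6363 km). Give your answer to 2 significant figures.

Required water volume = Δh × A = 2 m × 3.54×10^14 m² = 7.082×10^14 m³ = 7.082×10^5 km³.
Ice volume = water volume × ρ_w/ρ_ice = 7.082×10^5 × 1024/917 = 7.9×10^5 km³.

≈ 7.9×10^5 km³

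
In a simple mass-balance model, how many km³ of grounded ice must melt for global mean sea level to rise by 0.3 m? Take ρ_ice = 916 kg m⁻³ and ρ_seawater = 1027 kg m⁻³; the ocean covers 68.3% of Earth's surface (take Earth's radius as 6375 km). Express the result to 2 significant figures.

Required water volume = Δh × A = 0.3 m × 3.49×10^14 m² = 1.046×10^14 m³ = 1.046×10^5 km³.
Ice volume = water volume × ρ_w/ρ_ice = 1.046×10^5 × 1027/916 = 1.2×10^5 km³.

≈ 1.2×10^5 km³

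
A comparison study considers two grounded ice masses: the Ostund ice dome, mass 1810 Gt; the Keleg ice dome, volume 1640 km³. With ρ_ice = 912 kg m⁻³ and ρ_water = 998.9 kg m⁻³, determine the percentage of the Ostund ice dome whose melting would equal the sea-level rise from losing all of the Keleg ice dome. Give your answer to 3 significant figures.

Equal sea-level rise means equal mass of meltwater, i.e. equal mass of ice lost.
Ice mass of Keleg: 1.496×10^15 kg; ice mass of Ostund: 1.810×10^15 kg.
Fraction required = 1.496×10^15 / 1.810×10^15 = 0.826 → 82.6 %.

≈ 82.6 %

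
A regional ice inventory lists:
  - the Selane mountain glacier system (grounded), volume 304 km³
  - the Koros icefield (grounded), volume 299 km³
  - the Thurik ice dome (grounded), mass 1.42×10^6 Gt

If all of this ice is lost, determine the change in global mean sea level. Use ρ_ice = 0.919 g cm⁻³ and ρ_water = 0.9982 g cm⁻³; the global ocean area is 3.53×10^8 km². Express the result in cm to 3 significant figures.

≈ 403 cm

Selane: 304 km³ × (919/998.2) = 279.9 km³ of water.
Koros: 299 km³ × (919/998.2) = 275.3 km³ of water.
Thurik: 1.42×10^6 Gt = 1.420×10^18 kg; dividing by ρ_w = 0.9982 g cm⁻³ = 998.2 kg m⁻³ gives 1.423×10^15 m³ of water.
Total added water ≈ 1.423×10^15 m³ over 3.53×10^14 m² → Δh = 4.03 m = 403 cm.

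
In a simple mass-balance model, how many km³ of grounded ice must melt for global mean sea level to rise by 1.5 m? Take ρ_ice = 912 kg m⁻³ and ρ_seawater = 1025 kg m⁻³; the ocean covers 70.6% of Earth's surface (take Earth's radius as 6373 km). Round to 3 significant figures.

≈ 6.07×10^5 km³

Required water volume = Δh × A = 1.5 m × 3.60×10^14 m² = 5.405×10^14 m³ = 5.405×10^5 km³.
Ice volume = water volume × ρ_w/ρ_ice = 5.405×10^5 × 1025/912 = 6.07×10^5 km³.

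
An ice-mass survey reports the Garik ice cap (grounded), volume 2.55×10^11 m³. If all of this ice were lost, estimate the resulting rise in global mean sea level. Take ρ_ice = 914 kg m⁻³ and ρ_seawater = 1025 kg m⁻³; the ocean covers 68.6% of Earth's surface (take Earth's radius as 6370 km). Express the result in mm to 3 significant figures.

Garik: 2.55×10^11 m³ × (914/1025) = 2.274×10^11 m³ of water.
Spread over 3.50×10^14 m² of ocean, Δh = 2.274×10^11 / 3.50×10^14 = 6.50×10^-4 m = 0.650 mm.

≈ 0.650 mm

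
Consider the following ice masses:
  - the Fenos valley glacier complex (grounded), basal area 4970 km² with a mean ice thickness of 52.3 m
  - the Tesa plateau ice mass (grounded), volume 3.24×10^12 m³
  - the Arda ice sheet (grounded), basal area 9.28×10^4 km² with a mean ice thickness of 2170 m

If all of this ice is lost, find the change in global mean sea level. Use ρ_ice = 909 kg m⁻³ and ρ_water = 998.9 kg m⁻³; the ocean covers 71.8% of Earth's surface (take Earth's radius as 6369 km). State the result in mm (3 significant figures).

Fenos: ice volume = 4970 km² × 52.3 m = 259.9 km³; 259.9 × (909/998.9) = 236.5 km³ of water.
Tesa: 3.24×10^12 m³ × (909/998.9) = 2.948×10^12 m³ of water.
Arda: ice volume = 9.28×10^4 km² × 2170 m = 2.014×10^5 km³; 2.014×10^5 × (909/998.9) = 1.833×10^5 km³ of water.
Total added water ≈ 1.864×10^14 m³ over 3.66×10^14 m² → Δh = 0.509 m = 509 mm.

≈ 509 mm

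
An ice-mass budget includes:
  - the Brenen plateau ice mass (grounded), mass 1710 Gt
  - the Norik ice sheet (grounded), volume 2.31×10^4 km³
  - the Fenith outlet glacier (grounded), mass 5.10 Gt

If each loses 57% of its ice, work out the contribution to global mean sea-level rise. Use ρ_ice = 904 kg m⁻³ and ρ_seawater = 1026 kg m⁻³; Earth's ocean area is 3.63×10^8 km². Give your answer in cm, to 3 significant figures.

Brenen: 0.57 × 1710 Gt = 9.747×10^14 kg; dividing by ρ_w = 1026 kg m⁻³ gives 9.500×10^11 m³ of water.
Norik: 0.57 × 2.31×10^4 km³ × (904/1026) = 1.160×10^4 km³ of water.
Fenith: 0.57 × 5.10 Gt = 2.907×10^12 kg; dividing by ρ_w = 1026 kg m⁻³ gives 2.833×10^9 m³ of water.
Total added water ≈ 1.255×10^13 m³ over 3.63×10^14 m² → Δh = 0.0346 m = 3.46 cm.

≈ 3.46 cm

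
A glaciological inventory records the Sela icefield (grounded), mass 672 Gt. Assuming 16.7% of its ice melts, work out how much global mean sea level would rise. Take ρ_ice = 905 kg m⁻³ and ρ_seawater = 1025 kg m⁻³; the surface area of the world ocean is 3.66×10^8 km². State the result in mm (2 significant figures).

Sela: 0.167 × 672 Gt = 1.122×10^14 kg; dividing by ρ_w = 1025 kg m⁻³ gives 1.095×10^11 m³ of water.
Spread over 3.66×10^14 m² of ocean, Δh = 1.095×10^11 / 3.66×10^14 = 2.99×10^-4 m = 0.30 mm.

≈ 0.30 mm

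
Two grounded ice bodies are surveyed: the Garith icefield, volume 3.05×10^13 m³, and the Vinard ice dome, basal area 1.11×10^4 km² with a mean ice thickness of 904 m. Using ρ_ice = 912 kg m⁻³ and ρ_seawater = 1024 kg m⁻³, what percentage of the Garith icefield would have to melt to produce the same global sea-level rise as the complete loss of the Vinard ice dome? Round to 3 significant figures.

Equal sea-level rise means equal mass of meltwater, i.e. equal mass of ice lost.
Ice mass of Vinard: 9.151×10^15 kg; ice mass of Garith: 2.782×10^16 kg.
Fraction required = 9.151×10^15 / 2.782×10^16 = 0.329 → 32.9 %.

≈ 32.9 %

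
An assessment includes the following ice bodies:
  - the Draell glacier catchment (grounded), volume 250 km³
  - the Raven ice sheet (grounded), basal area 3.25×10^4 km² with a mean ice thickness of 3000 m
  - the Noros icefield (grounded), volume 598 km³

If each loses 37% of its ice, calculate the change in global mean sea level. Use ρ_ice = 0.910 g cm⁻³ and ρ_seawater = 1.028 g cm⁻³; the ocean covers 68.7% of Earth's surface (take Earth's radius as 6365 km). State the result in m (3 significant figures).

≈ 0.0921 m

Draell: 0.37 × 250 km³ × (910/1028) = 81.88 km³ of water.
Raven: ice volume = 3.25×10^4 km² × 3000 m = 9.750×10^4 km³; 0.37 × 9.750×10^4 × (910/1028) = 3.193×10^4 km³ of water.
Noros: 0.37 × 598 km³ × (910/1028) = 195.9 km³ of water.
Total added water ≈ 3.221×10^13 m³ over 3.50×10^14 m² → Δh = 0.0921 m.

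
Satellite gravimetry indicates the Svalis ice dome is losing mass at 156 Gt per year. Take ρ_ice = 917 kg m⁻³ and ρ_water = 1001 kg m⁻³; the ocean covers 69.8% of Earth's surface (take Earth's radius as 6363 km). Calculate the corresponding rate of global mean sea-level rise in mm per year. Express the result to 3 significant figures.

≈ 0.439 mm/yr

ρ_w = 1001 kg m⁻³. Annual water volume added = 156 Gt / ρ_w = 1.560×10^14 kg / 1001 kg m⁻³ = 1.558×10^11 m³.
Δh per year = 1.558×10^11 / 3.55×10^14 = 4.39×10^-4 m = 0.439 mm.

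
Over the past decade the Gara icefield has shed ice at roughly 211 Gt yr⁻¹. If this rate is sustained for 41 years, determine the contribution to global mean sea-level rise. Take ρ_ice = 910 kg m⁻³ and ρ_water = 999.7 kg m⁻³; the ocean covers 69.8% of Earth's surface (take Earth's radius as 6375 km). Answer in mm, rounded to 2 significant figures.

Total mass lost = 211 Gt/yr × 41 yr = 8651 Gt = 8.651×10^15 kg.
ρ_w = 999.7 kg m⁻³, so water volume = 8.651×10^15 / 999.7 = 8.654×10^12 m³.
Δh = 8.654×10^12 / 3.56×10^14 = 0.0243 m = 24 mm.

≈ 24 mm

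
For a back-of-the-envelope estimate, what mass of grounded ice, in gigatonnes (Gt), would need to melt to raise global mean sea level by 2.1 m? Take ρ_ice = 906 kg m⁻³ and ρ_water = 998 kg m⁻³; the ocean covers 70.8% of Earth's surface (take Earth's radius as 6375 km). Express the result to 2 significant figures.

≈ 7.6×10^5 Gt

Required water volume = Δh × A = 2.1 m × 3.62×10^14 m² = 7.593×10^14 m³.
ρ_w = 998 kg m⁻³, so the mass of water = 7.593×10^14 m³ × 998 kg m⁻³ = 7.578×10^17 kg = 7.6×10^5 Gt (and the same mass of ice, by conservation).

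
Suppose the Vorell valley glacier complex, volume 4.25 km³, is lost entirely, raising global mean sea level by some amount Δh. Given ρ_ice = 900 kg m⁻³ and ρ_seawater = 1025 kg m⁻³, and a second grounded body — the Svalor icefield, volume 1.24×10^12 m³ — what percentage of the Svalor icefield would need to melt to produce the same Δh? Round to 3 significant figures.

≈ 0.343 %

Equal sea-level rise means equal mass of meltwater, i.e. equal mass of ice lost.
Ice mass of Vorell: 3.825×10^12 kg; ice mass of Svalor: 1.116×10^15 kg.
Fraction required = 3.825×10^12 / 1.116×10^15 = 3.43×10^-3 → 0.343 %.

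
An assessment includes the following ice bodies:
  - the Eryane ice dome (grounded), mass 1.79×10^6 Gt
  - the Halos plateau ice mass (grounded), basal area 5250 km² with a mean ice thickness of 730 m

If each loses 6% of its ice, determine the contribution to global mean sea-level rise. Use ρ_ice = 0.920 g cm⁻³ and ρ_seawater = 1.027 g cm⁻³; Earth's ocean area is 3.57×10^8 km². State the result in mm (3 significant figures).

Eryane: 0.06 × 1.79×10^6 Gt = 1.074×10^17 kg; dividing by ρ_w = 1.027 g cm⁻³ = 1027 kg m⁻³ gives 1.046×10^14 m³ of water.
Halos: ice volume = 5250 km² × 730 m = 3832 km³; 0.06 × 3832 × (920/1027) = 206.0 km³ of water.
Total added water ≈ 1.048×10^14 m³ over 3.57×10^14 m² → Δh = 0.294 m = 294 mm.

≈ 294 mm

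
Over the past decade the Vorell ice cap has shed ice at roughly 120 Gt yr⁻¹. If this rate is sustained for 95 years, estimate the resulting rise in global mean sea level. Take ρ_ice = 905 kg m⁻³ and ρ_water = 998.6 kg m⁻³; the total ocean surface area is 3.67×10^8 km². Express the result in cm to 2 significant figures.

≈ 3.1 cm

Total mass lost = 120 Gt/yr × 95 yr = 1.140×10^4 Gt = 1.140×10^16 kg.
ρ_w = 998.6 kg m⁻³, so water volume = 1.140×10^16 / 998.6 = 1.142×10^13 m³.
Δh = 1.142×10^13 / 3.67×10^14 = 0.0311 m = 3.1 cm.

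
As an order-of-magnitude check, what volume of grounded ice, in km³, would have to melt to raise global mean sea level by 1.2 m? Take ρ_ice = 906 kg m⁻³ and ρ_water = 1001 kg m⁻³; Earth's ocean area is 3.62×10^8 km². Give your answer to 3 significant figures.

≈ 4.80×10^5 km³

Required water volume = Δh × A = 1.2 m × 3.62×10^14 m² = 4.344×10^14 m³ = 4.344×10^5 km³.
Ice volume = water volume × ρ_w/ρ_ice = 4.344×10^5 × 1001/906 = 4.80×10^5 km³.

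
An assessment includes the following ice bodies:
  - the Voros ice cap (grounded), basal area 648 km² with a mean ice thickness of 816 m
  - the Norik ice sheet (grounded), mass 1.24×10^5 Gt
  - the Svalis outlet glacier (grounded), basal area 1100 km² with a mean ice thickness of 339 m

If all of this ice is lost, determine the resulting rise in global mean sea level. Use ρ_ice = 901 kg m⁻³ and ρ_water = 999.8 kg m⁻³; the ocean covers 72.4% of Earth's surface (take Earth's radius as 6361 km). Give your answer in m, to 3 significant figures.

≈ 0.339 m

Voros: ice volume = 648 km² × 816 m = 528.8 km³; 528.8 × (901/999.8) = 476.5 km³ of water.
Norik: 1.24×10^5 Gt = 1.240×10^17 kg; dividing by ρ_w = 999.8 kg m⁻³ gives 1.240×10^14 m³ of water.
Svalis: ice volume = 1100 km² × 339 m = 372.9 km³; 372.9 × (901/999.8) = 336.1 km³ of water.
Total added water ≈ 1.248×10^14 m³ over 3.68×10^14 m² → Δh = 0.339 m.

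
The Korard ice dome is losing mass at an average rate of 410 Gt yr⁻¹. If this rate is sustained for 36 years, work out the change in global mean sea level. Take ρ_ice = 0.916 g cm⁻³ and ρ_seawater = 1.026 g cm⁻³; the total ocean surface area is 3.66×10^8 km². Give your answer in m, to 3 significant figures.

≈ 0.0393 m

Total mass lost = 410 Gt/yr × 36 yr = 1.476×10^4 Gt = 1.476×10^16 kg.
ρ_w = 1.026 g cm⁻³ = 1026 kg m⁻³, so water volume = 1.476×10^16 / 1026 = 1.439×10^13 m³.
Δh = 1.439×10^13 / 3.66×10^14 = 0.0393 m.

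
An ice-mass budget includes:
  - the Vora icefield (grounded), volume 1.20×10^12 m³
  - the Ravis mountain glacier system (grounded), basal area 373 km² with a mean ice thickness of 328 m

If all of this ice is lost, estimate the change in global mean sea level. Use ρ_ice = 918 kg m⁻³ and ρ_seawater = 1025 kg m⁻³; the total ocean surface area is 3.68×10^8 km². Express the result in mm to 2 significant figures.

≈ 3.2 mm

Vora: 1.20×10^12 m³ × (918/1025) = 1.075×10^12 m³ of water.
Ravis: ice volume = 373 km² × 328 m = 122.3 km³; 122.3 × (918/1025) = 109.6 km³ of water.
Total added water ≈ 1.184×10^12 m³ over 3.68×10^14 m² → Δh = 3.22×10^-3 m = 3.2 mm.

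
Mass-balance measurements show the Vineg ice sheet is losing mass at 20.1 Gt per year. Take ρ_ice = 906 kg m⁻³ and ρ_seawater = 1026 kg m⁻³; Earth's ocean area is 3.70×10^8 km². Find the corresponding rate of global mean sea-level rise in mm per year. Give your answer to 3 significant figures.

ρ_w = 1026 kg m⁻³. Annual water volume added = 20.1 Gt / ρ_w = 2.010×10^13 kg / 1026 kg m⁻³ = 1.959×10^10 m³.
Δh per year = 1.959×10^10 / 3.70×10^14 = 5.29×10^-5 m = 0.0529 mm.

≈ 0.0529 mm/yr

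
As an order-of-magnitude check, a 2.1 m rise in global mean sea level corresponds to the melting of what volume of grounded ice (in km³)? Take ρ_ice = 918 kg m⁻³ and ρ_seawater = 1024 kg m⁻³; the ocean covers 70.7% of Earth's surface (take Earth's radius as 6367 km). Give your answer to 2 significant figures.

≈ 8.4×10^5 km³

Required water volume = Δh × A = 2.1 m × 3.60×10^14 m² = 7.563×10^14 m³ = 7.563×10^5 km³.
Ice volume = water volume × ρ_w/ρ_ice = 7.563×10^5 × 1024/918 = 8.4×10^5 km³.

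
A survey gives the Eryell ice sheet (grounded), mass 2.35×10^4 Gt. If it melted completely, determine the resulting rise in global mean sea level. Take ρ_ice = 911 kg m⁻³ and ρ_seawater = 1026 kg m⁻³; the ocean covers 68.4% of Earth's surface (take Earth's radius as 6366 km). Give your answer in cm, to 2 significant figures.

Eryell: 2.35×10^4 Gt = 2.350×10^16 kg; dividing by ρ_w = 1026 kg m⁻³ gives 2.290×10^13 m³ of water.
Spread over 3.48×10^14 m² of ocean, Δh = 2.290×10^13 / 3.48×10^14 = 0.0658 m = 6.6 cm.

≈ 6.6 cm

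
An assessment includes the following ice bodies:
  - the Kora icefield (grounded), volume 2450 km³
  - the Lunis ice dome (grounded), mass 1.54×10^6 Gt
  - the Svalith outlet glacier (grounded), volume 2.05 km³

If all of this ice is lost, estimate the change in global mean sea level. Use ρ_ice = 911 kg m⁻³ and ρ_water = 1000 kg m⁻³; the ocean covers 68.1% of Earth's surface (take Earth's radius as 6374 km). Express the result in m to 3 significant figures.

Kora: 2450 km³ × (911/1000) = 2232 km³ of water.
Lunis: 1.54×10^6 Gt = 1.540×10^18 kg; dividing by ρ_w = 1000 kg m⁻³ gives 1.540×10^15 m³ of water.
Svalith: 2.05 km³ × (911/1000) = 1.868 km³ of water.
Total added water ≈ 1.542×10^15 m³ over 3.48×10^14 m² → Δh = 4.44 m.

≈ 4.44 m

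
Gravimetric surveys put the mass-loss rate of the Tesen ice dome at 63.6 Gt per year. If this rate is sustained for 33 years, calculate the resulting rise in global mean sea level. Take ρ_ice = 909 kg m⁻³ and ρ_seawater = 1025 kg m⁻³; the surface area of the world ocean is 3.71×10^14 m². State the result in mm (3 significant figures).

≈ 5.52 mm

Total mass lost = 63.6 Gt/yr × 33 yr = 2099 Gt = 2.099×10^15 kg.
ρ_w = 1025 kg m⁻³, so water volume = 2.099×10^15 / 1025 = 2.048×10^12 m³.
Δh = 2.048×10^12 / 3.71×10^14 = 5.52×10^-3 m = 5.52 mm.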